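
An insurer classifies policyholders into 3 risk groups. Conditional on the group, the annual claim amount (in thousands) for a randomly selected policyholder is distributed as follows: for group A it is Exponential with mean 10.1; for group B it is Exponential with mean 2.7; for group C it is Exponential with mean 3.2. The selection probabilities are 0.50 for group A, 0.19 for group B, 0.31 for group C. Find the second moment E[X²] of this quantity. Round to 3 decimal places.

111.129

For each component E[X²] = Var + (mean)², giving A: 204.02; B: 14.58; C: 20.48.
Overall E[X²] = 0.5·204.02 + 0.19·14.58 + 0.31·20.48 = 111.129.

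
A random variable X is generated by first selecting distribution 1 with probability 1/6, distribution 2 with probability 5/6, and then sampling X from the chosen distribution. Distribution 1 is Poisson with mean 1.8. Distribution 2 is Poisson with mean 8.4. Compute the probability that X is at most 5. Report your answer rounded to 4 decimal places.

Conditional on each component, P(X ≤ 5): 1: 0.989622; 2: 0.157277.
By total probability, P(X ≤ 5) = 0.166667·0.989622 + 0.833333·0.157277 = 0.296001.

0.2960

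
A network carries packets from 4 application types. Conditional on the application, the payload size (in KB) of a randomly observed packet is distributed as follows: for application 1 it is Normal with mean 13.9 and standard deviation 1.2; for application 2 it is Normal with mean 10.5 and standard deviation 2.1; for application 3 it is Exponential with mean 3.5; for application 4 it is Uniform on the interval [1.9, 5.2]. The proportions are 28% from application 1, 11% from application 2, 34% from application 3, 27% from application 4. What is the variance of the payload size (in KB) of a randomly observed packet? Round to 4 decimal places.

27.3171

Per component, 1: μ=13.9, E[X²]=194.65; 2: μ=10.5, E[X²]=114.66; 3: μ=3.5, E[X²]=24.5; 4: μ=3.55, E[X²]=13.51.
E[X] = 0.28·13.9 + 0.11·10.5 + 0.34·3.5 + 0.27·3.55 = 7.1955.
E[X²] = 0.28·194.65 + 0.11·114.66 + 0.34·24.5 + 0.27·13.51 = 79.0923.
Var(X) = E[X²] − (E[X])² = 79.0923 − 51.7752 = 27.3171.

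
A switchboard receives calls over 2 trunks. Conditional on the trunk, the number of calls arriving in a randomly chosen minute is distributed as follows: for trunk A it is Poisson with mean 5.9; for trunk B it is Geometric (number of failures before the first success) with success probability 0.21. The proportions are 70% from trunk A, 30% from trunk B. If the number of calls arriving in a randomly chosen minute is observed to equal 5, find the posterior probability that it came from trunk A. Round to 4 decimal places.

Likelihoods P(X=5 | ·): A: 0.163208; B: 0.0646182.
Posterior ∝ prior × likelihood. Numerator for A: 0.7·0.163208 = 0.114246.
Normalizing constant: 0.7·0.163208 + 0.3·0.0646182 = 0.133631.
P(A | observation) = 0.114246 / 0.133631 = 0.854933.

0.8549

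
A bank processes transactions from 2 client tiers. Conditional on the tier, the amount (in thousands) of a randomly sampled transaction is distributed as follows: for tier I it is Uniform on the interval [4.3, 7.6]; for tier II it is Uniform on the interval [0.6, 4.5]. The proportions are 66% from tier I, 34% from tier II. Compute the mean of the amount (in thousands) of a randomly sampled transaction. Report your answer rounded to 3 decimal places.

4.794

Component means — I: 5.95; II: 2.55.
E[X] = 0.66·5.95 + 0.34·2.55 = 4.794.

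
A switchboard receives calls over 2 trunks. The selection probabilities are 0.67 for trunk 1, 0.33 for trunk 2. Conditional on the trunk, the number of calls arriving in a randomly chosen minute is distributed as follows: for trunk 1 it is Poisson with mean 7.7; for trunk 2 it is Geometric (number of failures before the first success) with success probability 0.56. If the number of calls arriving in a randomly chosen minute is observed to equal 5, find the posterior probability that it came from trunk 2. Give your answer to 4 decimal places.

Likelihoods P(X=5 | ·): 1: 0.102142; 2: 0.00923531.
Posterior ∝ prior × likelihood. Numerator for 2: 0.33·0.00923531 = 0.00304765.
Normalizing constant: 0.67·0.102142 + 0.33·0.00923531 = 0.0714829.
P(2 | observation) = 0.00304765 / 0.0714829 = 0.0426347.

0.0426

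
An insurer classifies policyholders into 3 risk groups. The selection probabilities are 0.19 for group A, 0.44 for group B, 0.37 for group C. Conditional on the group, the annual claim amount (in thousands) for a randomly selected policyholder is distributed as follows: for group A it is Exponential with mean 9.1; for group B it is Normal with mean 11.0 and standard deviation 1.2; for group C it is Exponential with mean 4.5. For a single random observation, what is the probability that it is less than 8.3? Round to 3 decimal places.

0.431

Conditional on each group, P(X < 8.3): A: 0.598315; B: 0.0122245; C: 0.841887.
By total probability, P(X < 8.3) = 0.19·0.598315 + 0.44·0.0122245 + 0.37·0.841887 = 0.430557.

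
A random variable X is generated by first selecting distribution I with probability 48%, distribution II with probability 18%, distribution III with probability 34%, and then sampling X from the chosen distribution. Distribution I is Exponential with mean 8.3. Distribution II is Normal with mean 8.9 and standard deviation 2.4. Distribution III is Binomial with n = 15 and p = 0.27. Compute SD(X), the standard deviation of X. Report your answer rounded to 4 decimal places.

6.2871

Per component, I: μ=8.3, E[X²]=137.78; II: μ=8.9, E[X²]=84.97; III: μ=4.05, E[X²]=19.359.
E[X] = 0.48·8.3 + 0.18·8.9 + 0.34·4.05 = 6.963.
E[X²] = 0.48·137.78 + 0.18·84.97 + 0.34·19.359 = 88.0111.
Var(X) = E[X²] − (E[X])² = 88.0111 − 48.4834 = 39.5277.
SD(X) = √39.5277 = 6.28711.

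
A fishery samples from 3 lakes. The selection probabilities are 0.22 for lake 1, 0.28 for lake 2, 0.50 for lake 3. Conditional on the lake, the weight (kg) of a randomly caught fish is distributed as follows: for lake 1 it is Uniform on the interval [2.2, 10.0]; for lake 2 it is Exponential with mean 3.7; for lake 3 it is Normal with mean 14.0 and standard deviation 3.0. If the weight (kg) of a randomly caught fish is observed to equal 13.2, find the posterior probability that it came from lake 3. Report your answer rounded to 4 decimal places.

0.9678

Likelihoods f(13.2 | ·): 1: 0; 2: 0.00762822; 3: 0.128336.
Posterior ∝ prior × likelihood. Numerator for 3: 0.5·0.128336 = 0.0641678.
Normalizing constant: 0.22·0 + 0.28·0.00762822 + 0.5·0.128336 = 0.0663037.
P(3 | observation) = 0.0641678 / 0.0663037 = 0.967786.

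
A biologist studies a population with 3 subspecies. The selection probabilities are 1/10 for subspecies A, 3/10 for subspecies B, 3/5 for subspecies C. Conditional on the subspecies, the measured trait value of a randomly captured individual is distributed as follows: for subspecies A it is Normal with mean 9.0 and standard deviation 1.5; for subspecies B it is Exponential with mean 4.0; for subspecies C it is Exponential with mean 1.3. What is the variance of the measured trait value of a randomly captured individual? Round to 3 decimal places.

Per component, A: μ=9, E[X²]=83.25; B: μ=4, E[X²]=32; C: μ=1.3, E[X²]=3.38.
E[X] = 0.1·9 + 0.3·4 + 0.6·1.3 = 2.88.
E[X²] = 0.1·83.25 + 0.3·32 + 0.6·3.38 = 19.953.
Var(X) = E[X²] − (E[X])² = 19.953 − 8.2944 = 11.6586.

11.659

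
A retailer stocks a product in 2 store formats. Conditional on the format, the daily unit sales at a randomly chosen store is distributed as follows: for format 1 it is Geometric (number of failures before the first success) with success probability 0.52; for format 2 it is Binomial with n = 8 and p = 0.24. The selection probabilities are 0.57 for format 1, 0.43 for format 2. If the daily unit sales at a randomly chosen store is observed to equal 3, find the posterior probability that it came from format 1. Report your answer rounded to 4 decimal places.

Likelihoods P(X=3 | ·): 1: 0.0575078; 2: 0.196286.
Posterior ∝ prior × likelihood. Numerator for 1: 0.57·0.0575078 = 0.0327795.
Normalizing constant: 0.57·0.0575078 + 0.43·0.196286 = 0.117183.
P(1 | observation) = 0.0327795 / 0.117183 = 0.27973.

0.2797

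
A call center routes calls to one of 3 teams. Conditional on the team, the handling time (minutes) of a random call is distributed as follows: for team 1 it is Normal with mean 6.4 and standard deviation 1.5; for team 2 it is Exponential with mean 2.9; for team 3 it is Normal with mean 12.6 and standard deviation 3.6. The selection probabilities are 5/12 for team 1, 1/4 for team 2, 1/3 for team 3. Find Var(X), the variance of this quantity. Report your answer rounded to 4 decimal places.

Per component, 1: μ=6.4, E[X²]=43.21; 2: μ=2.9, E[X²]=16.82; 3: μ=12.6, E[X²]=171.72.
E[X] = 0.416667·6.4 + 0.25·2.9 + 0.333333·12.6 = 7.59167.
E[X²] = 0.416667·43.21 + 0.25·16.82 + 0.333333·171.72 = 79.4492.
Var(X) = E[X²] − (E[X])² = 79.4492 − 57.6334 = 21.8158.

21.8158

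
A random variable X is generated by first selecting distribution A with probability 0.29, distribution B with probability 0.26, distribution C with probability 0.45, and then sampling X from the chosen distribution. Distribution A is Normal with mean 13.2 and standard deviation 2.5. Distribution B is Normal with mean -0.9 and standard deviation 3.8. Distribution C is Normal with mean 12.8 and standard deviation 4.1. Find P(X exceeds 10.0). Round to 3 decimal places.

Conditional on each component, P(X > 10.0): A: 0.899727; B: 0.00206263; C: 0.752673.
By total probability, P(X > 10.0) = 0.29·0.899727 + 0.26·0.00206263 + 0.45·0.752673 = 0.60016.

0.600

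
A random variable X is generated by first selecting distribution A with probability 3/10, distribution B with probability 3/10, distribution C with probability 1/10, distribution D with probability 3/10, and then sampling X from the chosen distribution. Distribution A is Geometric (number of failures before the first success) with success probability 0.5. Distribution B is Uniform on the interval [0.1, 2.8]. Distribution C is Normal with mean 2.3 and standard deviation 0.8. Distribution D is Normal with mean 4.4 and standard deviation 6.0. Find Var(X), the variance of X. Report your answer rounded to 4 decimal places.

13.6928

Per component, A: μ=1, E[X²]=3; B: μ=1.45, E[X²]=2.71; C: μ=2.3, E[X²]=5.93; D: μ=4.4, E[X²]=55.36.
E[X] = 0.3·1 + 0.3·1.45 + 0.1·2.3 + 0.3·4.4 = 2.285.
E[X²] = 0.3·3 + 0.3·2.71 + 0.1·5.93 + 0.3·55.36 = 18.914.
Var(X) = E[X²] − (E[X])² = 18.914 − 5.22123 = 13.6928.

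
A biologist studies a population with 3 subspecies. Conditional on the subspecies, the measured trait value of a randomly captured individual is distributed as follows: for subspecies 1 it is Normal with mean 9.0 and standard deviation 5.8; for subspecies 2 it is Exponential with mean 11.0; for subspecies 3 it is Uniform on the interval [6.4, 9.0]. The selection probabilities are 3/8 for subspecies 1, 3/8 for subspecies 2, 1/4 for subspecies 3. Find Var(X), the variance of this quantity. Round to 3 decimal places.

59.873

Per component, 1: μ=9, E[X²]=114.64; 2: μ=11, E[X²]=242; 3: μ=7.7, E[X²]=59.8533.
E[X] = 0.375·9 + 0.375·11 + 0.25·7.7 = 9.425.
E[X²] = 0.375·114.64 + 0.375·242 + 0.25·59.8533 = 148.703.
Var(X) = E[X²] − (E[X])² = 148.703 − 88.8306 = 59.8727.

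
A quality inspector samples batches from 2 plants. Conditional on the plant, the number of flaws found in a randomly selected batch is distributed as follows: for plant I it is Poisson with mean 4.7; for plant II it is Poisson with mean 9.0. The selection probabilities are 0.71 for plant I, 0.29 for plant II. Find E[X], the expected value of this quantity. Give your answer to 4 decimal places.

Component means — I: 4.7; II: 9.
E[X] = 0.71·4.7 + 0.29·9 = 5.947.

5.9470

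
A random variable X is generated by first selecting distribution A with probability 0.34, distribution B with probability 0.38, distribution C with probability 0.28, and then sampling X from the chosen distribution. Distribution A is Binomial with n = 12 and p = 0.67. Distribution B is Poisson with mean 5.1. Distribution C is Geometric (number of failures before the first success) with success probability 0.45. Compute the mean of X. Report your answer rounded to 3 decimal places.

Component means — A: 8.04; B: 5.1; C: 1.22222.
E[X] = 0.34·8.04 + 0.38·5.1 + 0.28·1.22222 = 5.01382.

5.014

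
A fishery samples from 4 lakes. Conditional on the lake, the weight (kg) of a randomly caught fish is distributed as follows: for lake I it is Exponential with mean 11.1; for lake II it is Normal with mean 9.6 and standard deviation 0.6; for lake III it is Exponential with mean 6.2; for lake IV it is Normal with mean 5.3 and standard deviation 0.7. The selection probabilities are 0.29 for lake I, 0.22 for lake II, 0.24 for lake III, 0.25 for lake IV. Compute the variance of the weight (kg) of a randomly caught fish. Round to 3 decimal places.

51.088

Per component, I: μ=11.1, E[X²]=246.42; II: μ=9.6, E[X²]=92.52; III: μ=6.2, E[X²]=76.88; IV: μ=5.3, E[X²]=28.58.
E[X] = 0.29·11.1 + 0.22·9.6 + 0.24·6.2 + 0.25·5.3 = 8.144.
E[X²] = 0.29·246.42 + 0.22·92.52 + 0.24·76.88 + 0.25·28.58 = 117.412.
Var(X) = E[X²] − (E[X])² = 117.412 − 66.3247 = 51.0877.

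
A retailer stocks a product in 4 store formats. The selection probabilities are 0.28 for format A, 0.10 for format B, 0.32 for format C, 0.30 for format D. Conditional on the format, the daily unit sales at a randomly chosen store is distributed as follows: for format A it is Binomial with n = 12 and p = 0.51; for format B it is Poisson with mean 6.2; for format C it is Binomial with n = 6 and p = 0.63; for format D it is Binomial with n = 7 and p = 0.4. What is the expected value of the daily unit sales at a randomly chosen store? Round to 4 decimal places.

Component means — A: 6.12; B: 6.2; C: 3.78; D: 2.8.
E[X] = 0.28·6.12 + 0.1·6.2 + 0.32·3.78 + 0.3·2.8 = 4.3832.

4.3832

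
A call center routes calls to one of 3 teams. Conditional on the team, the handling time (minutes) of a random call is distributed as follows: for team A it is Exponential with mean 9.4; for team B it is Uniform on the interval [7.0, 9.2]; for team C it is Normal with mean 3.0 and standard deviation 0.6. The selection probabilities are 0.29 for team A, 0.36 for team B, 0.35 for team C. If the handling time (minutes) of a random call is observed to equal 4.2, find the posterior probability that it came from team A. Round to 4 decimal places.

0.3852

Likelihoods f(4.2 | ·): A: 0.0680496; B: 0; C: 0.0899849.
Posterior ∝ prior × likelihood. Numerator for A: 0.29·0.0680496 = 0.0197344.
Normalizing constant: 0.29·0.0680496 + 0.36·0 + 0.35·0.0899849 = 0.0512291.
P(A | observation) = 0.0197344 / 0.0512291 = 0.385218.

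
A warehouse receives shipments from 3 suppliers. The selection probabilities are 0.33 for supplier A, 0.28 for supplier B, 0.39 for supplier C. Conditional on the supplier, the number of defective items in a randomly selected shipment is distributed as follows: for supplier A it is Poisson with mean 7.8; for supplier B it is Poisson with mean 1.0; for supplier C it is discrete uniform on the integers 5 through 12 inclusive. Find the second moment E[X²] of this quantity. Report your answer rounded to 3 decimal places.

53.436

For each component E[X²] = Var + (mean)², giving A: 68.64; B: 2; C: 77.5.
Overall E[X²] = 0.33·68.64 + 0.28·2 + 0.39·77.5 = 53.4362.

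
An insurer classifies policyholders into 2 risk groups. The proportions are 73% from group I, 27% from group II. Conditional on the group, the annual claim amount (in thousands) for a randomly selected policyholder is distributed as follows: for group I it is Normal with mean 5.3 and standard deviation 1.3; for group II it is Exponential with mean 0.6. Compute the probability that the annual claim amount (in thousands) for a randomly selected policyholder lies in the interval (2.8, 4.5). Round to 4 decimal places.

Conditional on each group, P(2.8 < X < 4.5): I: 0.241915; II: 0.00885048.
By total probability, P(2.8 < X < 4.5) = 0.73·0.241915 + 0.27·0.00885048 = 0.178988.

0.1790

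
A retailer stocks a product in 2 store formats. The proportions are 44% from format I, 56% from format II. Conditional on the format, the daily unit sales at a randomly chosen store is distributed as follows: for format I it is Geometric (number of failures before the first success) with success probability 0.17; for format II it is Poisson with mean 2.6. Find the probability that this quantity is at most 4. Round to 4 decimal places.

Conditional on each format, P(X ≤ 4): I: 0.606096; II: 0.877423.
By total probability, P(X ≤ 4) = 0.44·0.606096 + 0.56·0.877423 = 0.758039.

0.7580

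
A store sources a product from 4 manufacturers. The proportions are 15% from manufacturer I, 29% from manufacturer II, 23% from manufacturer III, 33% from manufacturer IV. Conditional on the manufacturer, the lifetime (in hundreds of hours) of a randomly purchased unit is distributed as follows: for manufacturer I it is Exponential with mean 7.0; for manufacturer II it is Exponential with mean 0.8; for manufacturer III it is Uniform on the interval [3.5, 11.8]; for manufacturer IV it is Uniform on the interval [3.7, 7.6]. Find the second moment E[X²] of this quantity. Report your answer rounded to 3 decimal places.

For each component E[X²] = Var + (mean)², giving I: 98; II: 1.28; III: 64.2633; IV: 33.19.
Overall E[X²] = 0.15·98 + 0.29·1.28 + 0.23·64.2633 + 0.33·33.19 = 40.8045.

40.804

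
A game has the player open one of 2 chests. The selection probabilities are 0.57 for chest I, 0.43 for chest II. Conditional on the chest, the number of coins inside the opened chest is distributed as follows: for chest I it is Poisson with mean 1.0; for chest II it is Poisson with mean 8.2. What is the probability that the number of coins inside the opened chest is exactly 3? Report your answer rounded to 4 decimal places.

Conditional on each chest, P(X = 3): I: 0.0613132; II: 0.0252392.
By total probability, P(X = 3) = 0.57·0.0613132 + 0.43·0.0252392 = 0.0458014.

0.0458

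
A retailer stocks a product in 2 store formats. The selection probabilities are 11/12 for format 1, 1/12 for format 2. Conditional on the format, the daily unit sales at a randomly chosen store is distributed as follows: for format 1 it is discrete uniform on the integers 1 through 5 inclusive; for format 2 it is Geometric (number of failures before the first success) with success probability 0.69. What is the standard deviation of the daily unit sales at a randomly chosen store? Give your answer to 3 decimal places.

Per component, 1: μ=3, E[X²]=11; 2: μ=0.449275, E[X²]=0.852972.
E[X] = 0.916667·3 + 0.0833333·0.449275 = 2.78744.
E[X²] = 0.916667·11 + 0.0833333·0.852972 = 10.1544.
Var(X) = E[X²] − (E[X])² = 10.1544 − 7.76982 = 2.38459.
SD(X) = √2.38459 = 1.54421.

1.544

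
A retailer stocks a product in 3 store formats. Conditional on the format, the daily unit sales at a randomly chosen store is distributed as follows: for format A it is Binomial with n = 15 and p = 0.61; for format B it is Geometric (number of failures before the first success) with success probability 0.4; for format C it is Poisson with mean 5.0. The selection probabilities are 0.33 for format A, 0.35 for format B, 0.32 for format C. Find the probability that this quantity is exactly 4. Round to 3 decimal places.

0.076

Conditional on each format, P(X = 4): A: 0.00600016; B: 0.05184; C: 0.175467.
By total probability, P(X = 4) = 0.33·0.00600016 + 0.35·0.05184 + 0.32·0.175467 = 0.0762736.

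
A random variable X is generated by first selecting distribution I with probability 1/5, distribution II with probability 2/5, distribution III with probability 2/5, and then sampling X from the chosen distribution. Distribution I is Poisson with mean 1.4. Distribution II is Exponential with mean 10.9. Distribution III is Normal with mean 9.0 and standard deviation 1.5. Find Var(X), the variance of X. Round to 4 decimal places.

Per component, I: μ=1.4, E[X²]=3.36; II: μ=10.9, E[X²]=237.62; III: μ=9, E[X²]=83.25.
E[X] = 0.2·1.4 + 0.4·10.9 + 0.4·9 = 8.24.
E[X²] = 0.2·3.36 + 0.4·237.62 + 0.4·83.25 = 129.02.
Var(X) = E[X²] − (E[X])² = 129.02 − 67.8976 = 61.1224.

61.1224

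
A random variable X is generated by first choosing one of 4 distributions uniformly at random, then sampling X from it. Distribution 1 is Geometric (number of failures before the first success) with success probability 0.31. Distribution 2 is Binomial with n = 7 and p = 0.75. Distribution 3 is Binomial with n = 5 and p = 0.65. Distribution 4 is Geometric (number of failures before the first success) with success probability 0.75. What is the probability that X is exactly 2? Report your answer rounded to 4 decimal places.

0.0968

Conditional on each component, P(X = 2): 1: 0.147591; 2: 0.0115356; 3: 0.181147; 4: 0.046875.
By total probability, P(X = 2) = 0.25·0.147591 + 0.25·0.0115356 + 0.25·0.181147 + 0.25·0.046875 = 0.0967871.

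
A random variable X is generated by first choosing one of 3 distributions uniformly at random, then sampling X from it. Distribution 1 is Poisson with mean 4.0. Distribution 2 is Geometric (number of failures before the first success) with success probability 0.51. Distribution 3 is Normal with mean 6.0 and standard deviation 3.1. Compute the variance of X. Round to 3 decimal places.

Per component, 1: μ=4, E[X²]=20; 2: μ=0.960784, E[X²]=2.807; 3: μ=6, E[X²]=45.61.
E[X] = 0.333333·4 + 0.333333·0.960784 + 0.333333·6 = 3.65359.
E[X²] = 0.333333·20 + 0.333333·2.807 + 0.333333·45.61 = 22.8057.
Var(X) = E[X²] − (E[X])² = 22.8057 − 13.3488 = 9.45691.

9.457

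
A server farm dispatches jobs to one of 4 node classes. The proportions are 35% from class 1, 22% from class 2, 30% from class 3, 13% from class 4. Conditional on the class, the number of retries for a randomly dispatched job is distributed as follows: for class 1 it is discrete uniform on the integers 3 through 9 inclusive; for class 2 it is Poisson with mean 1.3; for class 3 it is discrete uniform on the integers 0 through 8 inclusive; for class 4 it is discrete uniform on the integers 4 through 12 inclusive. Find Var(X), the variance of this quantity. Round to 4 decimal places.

Per component, 1: μ=6, E[X²]=40; 2: μ=1.3, E[X²]=2.99; 3: μ=4, E[X²]=22.6667; 4: μ=8, E[X²]=70.6667.
E[X] = 0.35·6 + 0.22·1.3 + 0.3·4 + 0.13·8 = 4.626.
E[X²] = 0.35·40 + 0.22·2.99 + 0.3·22.6667 + 0.13·70.6667 = 30.6445.
Var(X) = E[X²] − (E[X])² = 30.6445 − 21.3999 = 9.24459.

9.2446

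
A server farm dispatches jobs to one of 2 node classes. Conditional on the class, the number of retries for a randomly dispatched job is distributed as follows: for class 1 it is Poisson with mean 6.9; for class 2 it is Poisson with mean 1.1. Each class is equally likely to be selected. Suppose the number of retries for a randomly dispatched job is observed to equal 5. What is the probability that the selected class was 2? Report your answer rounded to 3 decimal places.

0.033

Likelihoods P(X=5 | ·): 1: 0.131351; 2: 0.00446744.
Posterior ∝ prior × likelihood. Numerator for 2: 0.5·0.00446744 = 0.00223372.
Normalizing constant: 0.5·0.131351 + 0.5·0.00446744 = 0.0679091.
P(2 | observation) = 0.00223372 / 0.0679091 = 0.0328928.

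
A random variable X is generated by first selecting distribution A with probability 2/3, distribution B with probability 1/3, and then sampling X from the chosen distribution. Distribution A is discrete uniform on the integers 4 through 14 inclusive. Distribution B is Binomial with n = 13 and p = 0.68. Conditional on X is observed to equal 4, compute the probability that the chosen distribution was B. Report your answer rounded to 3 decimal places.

0.029

Likelihoods P(X=4 | ·): A: 0.0909091; B: 0.00537888.
Posterior ∝ prior × likelihood. Numerator for B: 0.333333·0.00537888 = 0.00179296.
Normalizing constant: 0.666667·0.0909091 + 0.333333·0.00537888 = 0.062399.
P(B | observation) = 0.00179296 / 0.062399 = 0.0287338.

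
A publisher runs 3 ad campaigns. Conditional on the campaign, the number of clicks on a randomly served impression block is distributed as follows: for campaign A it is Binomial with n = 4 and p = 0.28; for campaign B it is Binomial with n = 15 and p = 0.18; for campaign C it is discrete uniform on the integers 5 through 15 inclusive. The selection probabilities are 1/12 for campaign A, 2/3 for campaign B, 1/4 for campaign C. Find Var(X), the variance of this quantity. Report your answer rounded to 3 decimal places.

Per component, A: μ=1.12, E[X²]=2.0608; B: μ=2.7, E[X²]=9.504; C: μ=10, E[X²]=110.
E[X] = 0.0833333·1.12 + 0.666667·2.7 + 0.25·10 = 4.39333.
E[X²] = 0.0833333·2.0608 + 0.666667·9.504 + 0.25·110 = 34.0077.
Var(X) = E[X²] − (E[X])² = 34.0077 − 19.3014 = 14.7064.

14.706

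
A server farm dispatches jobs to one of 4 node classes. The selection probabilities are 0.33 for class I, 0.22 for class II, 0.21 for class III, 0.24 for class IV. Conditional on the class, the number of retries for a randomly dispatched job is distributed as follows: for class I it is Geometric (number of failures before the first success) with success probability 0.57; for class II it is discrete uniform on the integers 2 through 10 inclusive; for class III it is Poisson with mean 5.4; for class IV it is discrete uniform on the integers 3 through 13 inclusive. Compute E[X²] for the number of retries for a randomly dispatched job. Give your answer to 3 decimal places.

35.029

For each component E[X²] = Var + (mean)², giving I: 1.89258; II: 42.6667; III: 34.56; IV: 74.
Overall E[X²] = 0.33·1.89258 + 0.22·42.6667 + 0.21·34.56 + 0.24·74 = 35.0288.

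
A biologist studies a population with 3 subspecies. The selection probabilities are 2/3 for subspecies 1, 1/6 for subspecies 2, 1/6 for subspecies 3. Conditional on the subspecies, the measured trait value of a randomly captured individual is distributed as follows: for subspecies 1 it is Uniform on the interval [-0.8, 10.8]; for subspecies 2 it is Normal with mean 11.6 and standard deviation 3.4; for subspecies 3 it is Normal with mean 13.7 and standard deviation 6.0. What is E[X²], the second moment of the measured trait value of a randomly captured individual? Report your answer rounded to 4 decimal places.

For each component E[X²] = Var + (mean)², giving 1: 36.2133; 2: 146.12; 3: 223.69.
Overall E[X²] = 0.666667·36.2133 + 0.166667·146.12 + 0.166667·223.69 = 85.7772.

85.7772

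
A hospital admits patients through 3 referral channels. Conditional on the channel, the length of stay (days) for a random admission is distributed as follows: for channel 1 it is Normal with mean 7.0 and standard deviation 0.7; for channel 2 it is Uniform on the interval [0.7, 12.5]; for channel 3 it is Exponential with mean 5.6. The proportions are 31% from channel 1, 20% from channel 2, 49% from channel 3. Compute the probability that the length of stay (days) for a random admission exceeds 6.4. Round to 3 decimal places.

0.509

Conditional on each channel, P(X > 6.4): 1: 0.804317; 2: 0.516949; 3: 0.318907.
By total probability, P(X > 6.4) = 0.31·0.804317 + 0.2·0.516949 + 0.49·0.318907 = 0.508992.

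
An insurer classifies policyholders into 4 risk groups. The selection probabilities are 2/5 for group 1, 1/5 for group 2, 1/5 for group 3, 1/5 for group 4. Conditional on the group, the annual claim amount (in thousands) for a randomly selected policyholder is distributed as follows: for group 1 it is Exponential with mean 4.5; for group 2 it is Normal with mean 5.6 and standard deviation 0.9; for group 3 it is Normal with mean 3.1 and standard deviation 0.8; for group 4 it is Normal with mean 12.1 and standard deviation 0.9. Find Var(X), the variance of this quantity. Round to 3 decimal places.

18.606

Per component, 1: μ=4.5, E[X²]=40.5; 2: μ=5.6, E[X²]=32.17; 3: μ=3.1, E[X²]=10.25; 4: μ=12.1, E[X²]=147.22.
E[X] = 0.4·4.5 + 0.2·5.6 + 0.2·3.1 + 0.2·12.1 = 5.96.
E[X²] = 0.4·40.5 + 0.2·32.17 + 0.2·10.25 + 0.2·147.22 = 54.128.
Var(X) = E[X²] − (E[X])² = 54.128 − 35.5216 = 18.6064.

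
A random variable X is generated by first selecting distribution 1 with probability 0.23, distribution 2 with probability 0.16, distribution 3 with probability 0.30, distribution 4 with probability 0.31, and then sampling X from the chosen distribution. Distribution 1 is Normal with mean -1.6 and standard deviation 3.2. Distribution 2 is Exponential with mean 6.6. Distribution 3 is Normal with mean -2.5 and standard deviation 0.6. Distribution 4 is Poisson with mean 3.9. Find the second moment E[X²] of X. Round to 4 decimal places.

24.7903

For each component E[X²] = Var + (mean)², giving 1: 12.8; 2: 87.12; 3: 6.61; 4: 19.11.
Overall E[X²] = 0.23·12.8 + 0.16·87.12 + 0.3·6.61 + 0.31·19.11 = 24.7903.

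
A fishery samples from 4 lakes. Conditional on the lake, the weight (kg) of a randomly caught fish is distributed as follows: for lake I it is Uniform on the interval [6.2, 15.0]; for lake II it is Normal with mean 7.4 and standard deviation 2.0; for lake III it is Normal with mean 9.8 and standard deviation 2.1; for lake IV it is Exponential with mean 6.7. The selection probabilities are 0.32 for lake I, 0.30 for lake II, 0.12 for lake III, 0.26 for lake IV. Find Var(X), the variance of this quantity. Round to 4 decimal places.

18.2842

Per component, I: μ=10.6, E[X²]=118.813; II: μ=7.4, E[X²]=58.76; III: μ=9.8, E[X²]=100.45; IV: μ=6.7, E[X²]=89.78.
E[X] = 0.32·10.6 + 0.3·7.4 + 0.12·9.8 + 0.26·6.7 = 8.53.
E[X²] = 0.32·118.813 + 0.3·58.76 + 0.12·100.45 + 0.26·89.78 = 91.0451.
Var(X) = E[X²] − (E[X])² = 91.0451 − 72.7609 = 18.2842.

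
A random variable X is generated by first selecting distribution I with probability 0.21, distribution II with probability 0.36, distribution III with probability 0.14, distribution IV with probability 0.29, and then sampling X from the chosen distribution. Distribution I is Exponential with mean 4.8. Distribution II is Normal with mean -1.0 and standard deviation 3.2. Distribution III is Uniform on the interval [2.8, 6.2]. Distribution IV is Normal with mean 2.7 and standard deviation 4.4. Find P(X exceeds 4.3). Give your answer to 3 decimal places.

Conditional on each component, P(X > 4.3): I: 0.408267; II: 0.0488356; III: 0.558824; IV: 0.358065.
By total probability, P(X > 4.3) = 0.21·0.408267 + 0.36·0.0488356 + 0.14·0.558824 + 0.29·0.358065 = 0.285391.

0.285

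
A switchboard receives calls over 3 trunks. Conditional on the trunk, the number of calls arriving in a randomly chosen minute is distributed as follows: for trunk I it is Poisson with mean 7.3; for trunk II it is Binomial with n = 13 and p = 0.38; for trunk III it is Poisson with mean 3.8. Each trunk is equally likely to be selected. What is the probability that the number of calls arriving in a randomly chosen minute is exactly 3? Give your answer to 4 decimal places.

Conditional on each trunk, P(X = 3): I: 0.0437993; II: 0.131715; III: 0.204588.
By total probability, P(X = 3) = 0.333333·0.0437993 + 0.333333·0.131715 + 0.333333·0.204588 = 0.126701.

0.1267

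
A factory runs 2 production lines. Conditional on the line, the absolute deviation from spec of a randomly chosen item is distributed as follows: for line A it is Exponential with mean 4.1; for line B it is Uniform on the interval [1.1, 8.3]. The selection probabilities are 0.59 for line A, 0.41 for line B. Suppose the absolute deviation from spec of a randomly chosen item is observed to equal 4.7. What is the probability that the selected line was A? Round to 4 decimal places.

Likelihoods f(4.7 | ·): A: 0.0775115; B: 0.138889.
Posterior ∝ prior × likelihood. Numerator for A: 0.59·0.0775115 = 0.0457318.
Normalizing constant: 0.59·0.0775115 + 0.41·0.138889 = 0.102676.
P(A | observation) = 0.0457318 / 0.102676 = 0.445398.

0.4454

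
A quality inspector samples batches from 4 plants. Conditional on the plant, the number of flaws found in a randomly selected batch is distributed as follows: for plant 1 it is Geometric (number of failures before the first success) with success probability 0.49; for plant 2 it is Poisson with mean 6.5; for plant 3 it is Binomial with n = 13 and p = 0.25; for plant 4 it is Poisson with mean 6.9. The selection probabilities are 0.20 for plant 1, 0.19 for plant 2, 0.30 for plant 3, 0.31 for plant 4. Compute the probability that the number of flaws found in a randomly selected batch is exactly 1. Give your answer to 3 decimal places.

Conditional on each plant, P(X = 1): 1: 0.2499; 2: 0.00977235; 3: 0.102948; 4: 0.00695372.
By total probability, P(X = 1) = 0.2·0.2499 + 0.19·0.00977235 + 0.3·0.102948 + 0.31·0.00695372 = 0.0848768.

0.085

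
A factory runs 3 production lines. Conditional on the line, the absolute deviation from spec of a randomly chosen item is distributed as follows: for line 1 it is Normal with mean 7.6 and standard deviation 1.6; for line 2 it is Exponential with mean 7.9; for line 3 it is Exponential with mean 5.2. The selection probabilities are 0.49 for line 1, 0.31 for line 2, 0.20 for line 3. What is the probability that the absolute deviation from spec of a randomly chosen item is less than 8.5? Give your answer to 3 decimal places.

0.715

Conditional on each line, P(X < 8.5): 1: 0.713112; 2: 0.659026; 3: 0.804973.
By total probability, P(X < 8.5) = 0.49·0.713112 + 0.31·0.659026 + 0.2·0.804973 = 0.714718.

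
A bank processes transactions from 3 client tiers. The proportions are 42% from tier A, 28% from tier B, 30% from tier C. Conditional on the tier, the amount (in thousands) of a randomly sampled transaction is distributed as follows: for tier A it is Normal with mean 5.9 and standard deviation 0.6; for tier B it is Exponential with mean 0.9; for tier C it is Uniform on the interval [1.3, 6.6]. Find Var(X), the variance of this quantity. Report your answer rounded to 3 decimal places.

Per component, A: μ=5.9, E[X²]=35.17; B: μ=0.9, E[X²]=1.62; C: μ=3.95, E[X²]=17.9433.
E[X] = 0.42·5.9 + 0.28·0.9 + 0.3·3.95 = 3.915.
E[X²] = 0.42·35.17 + 0.28·1.62 + 0.3·17.9433 = 20.608.
Var(X) = E[X²] − (E[X])² = 20.608 − 15.3272 = 5.28078.

5.281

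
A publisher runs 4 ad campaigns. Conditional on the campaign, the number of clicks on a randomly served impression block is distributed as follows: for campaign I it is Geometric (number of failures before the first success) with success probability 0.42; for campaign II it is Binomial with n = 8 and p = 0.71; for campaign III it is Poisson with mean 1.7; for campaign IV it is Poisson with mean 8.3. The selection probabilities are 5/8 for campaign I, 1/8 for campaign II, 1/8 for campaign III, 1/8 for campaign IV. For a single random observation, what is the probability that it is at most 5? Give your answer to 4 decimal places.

Conditional on each campaign, P(X ≤ 5): I: 0.961931; II: 0.422767; III: 0.992001; IV: 0.165273.
By total probability, P(X ≤ 5) = 0.625·0.961931 + 0.125·0.422767 + 0.125·0.992001 + 0.125·0.165273 = 0.798712.

0.7987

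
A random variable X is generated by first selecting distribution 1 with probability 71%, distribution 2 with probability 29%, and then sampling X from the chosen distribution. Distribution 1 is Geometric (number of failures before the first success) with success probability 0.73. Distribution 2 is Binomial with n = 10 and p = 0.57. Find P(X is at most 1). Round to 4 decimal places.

Conditional on each component, P(X ≤ 1): 1: 0.9271; 2: 0.00308089.
By total probability, P(X ≤ 1) = 0.71·0.9271 + 0.29·0.00308089 = 0.659134.

0.6591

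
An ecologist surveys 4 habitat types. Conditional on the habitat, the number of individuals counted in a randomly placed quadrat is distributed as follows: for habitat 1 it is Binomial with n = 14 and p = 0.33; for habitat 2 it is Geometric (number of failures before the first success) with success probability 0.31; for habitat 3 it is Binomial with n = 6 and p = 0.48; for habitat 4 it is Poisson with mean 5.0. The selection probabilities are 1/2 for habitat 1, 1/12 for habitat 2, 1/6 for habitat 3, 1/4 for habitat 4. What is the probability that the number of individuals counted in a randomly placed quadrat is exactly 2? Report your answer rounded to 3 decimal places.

Conditional on each habitat, P(X = 2): 1: 0.0810899; 2: 0.147591; 3: 0.252689; 4: 0.0842243.
By total probability, P(X = 2) = 0.5·0.0810899 + 0.0833333·0.147591 + 0.166667·0.252689 + 0.25·0.0842243 = 0.116015.

0.116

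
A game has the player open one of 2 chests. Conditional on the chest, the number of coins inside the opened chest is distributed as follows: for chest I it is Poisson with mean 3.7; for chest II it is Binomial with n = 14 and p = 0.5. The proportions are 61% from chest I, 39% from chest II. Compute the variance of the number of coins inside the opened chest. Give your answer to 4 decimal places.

6.2127

Per component, I: μ=3.7, E[X²]=17.39; II: μ=7, E[X²]=52.5.
E[X] = 0.61·3.7 + 0.39·7 = 4.987.
E[X²] = 0.61·17.39 + 0.39·52.5 = 31.0829.
Var(X) = E[X²] − (E[X])² = 31.0829 − 24.8702 = 6.21273.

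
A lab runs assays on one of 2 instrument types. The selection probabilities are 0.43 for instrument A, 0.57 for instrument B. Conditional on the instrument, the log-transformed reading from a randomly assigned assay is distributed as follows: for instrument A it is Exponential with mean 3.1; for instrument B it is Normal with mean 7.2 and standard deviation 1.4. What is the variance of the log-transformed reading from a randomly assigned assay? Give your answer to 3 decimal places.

9.370

Per component, A: μ=3.1, E[X²]=19.22; B: μ=7.2, E[X²]=53.8.
E[X] = 0.43·3.1 + 0.57·7.2 = 5.437.
E[X²] = 0.43·19.22 + 0.57·53.8 = 38.9306.
Var(X) = E[X²] − (E[X])² = 38.9306 − 29.561 = 9.36963.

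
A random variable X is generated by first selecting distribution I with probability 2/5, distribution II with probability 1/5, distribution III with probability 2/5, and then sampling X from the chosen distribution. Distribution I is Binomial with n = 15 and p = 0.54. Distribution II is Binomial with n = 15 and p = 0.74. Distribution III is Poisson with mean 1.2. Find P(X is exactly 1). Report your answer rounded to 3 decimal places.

Conditional on each component, P(X = 1): I: 0.000153849; II: 7.16061e-08; III: 0.361433.
By total probability, P(X = 1) = 0.4·0.000153849 + 0.2·7.16061e-08 + 0.4·0.361433 = 0.144635.

0.145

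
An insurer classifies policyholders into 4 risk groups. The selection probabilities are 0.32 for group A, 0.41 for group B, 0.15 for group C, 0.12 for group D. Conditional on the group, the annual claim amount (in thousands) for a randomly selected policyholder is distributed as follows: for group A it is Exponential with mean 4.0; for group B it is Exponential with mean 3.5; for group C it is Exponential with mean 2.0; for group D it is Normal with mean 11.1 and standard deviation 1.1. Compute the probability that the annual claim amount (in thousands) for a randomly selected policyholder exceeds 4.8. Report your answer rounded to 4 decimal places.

Conditional on each group, P(X > 4.8): A: 0.301194; B: 0.253744; C: 0.090718; D: 1.
By total probability, P(X > 4.8) = 0.32·0.301194 + 0.41·0.253744 + 0.15·0.090718 + 0.12·1 = 0.334025.

0.3340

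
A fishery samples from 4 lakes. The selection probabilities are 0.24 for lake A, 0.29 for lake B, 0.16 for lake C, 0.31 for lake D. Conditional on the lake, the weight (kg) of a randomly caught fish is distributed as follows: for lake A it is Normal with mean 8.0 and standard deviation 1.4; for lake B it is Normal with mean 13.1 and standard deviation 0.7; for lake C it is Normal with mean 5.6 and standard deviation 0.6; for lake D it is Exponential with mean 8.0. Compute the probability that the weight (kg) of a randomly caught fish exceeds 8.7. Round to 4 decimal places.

Conditional on each lake, P(X > 8.7): A: 0.308538; B: 1; C: 1.19153e-07; D: 0.337058.
By total probability, P(X > 8.7) = 0.24·0.308538 + 0.29·1 + 0.16·1.19153e-07 + 0.31·0.337058 = 0.468537.

0.4685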